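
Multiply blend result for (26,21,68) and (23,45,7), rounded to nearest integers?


Multiply: C = A×B/255, rounded to nearest integer
R: 26×23/255 = 598/255 ≈ 2.345 → 2
G: 21×45/255 = 945/255 ≈ 3.706 → 4
B: 68×7/255 = 476/255 ≈ 1.867 → 2
= RGB(2, 4, 2)


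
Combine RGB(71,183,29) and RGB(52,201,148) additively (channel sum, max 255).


Additive: each channel = min(255, C₁+C₂)
R: 71+52 = 123 → 123
G: 183+201 = 384 → 255
B: 29+148 = 177 → 177
= RGB(123, 255, 177)


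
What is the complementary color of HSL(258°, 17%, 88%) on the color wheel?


Complement = opposite side of color wheel = hue + 180°
H' = (258 + 180) mod 360 = 78°
S and L unchanged.
= HSL(78°, 17%, 88%)


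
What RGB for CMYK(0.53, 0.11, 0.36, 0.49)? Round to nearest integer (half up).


R = 255 × (1-C) × (1-K) = 255 × 0.47 × 0.51 = 61.1235 → 61
G = 255 × (1-M) × (1-K) = 255 × 0.89 × 0.51 = 115.7445 → 116
B = 255 × (1-Y) × (1-K) = 255 × 0.64 × 0.51 = 83.232 → 83
= RGB(61, 116, 83)


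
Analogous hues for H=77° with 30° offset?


Base hue: 77°
Left analog: (77 - 30) mod 360 = 47°
Right analog: (77 + 30) mod 360 = 107°
Analogous hues = 47° and 107°


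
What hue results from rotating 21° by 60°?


New hue = (H + rotation) mod 360
New hue = (21 + 60) mod 360
= 81 mod 360
= 81°


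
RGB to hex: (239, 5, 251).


R = 239 → EF (hex)
G = 5 → 05 (hex)
B = 251 → FB (hex)
Hex = #EF05FB


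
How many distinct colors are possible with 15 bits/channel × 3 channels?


Total bits = 15 bits/channel × 3 channels = 45 bits
Distinct colors = 2^45
= 35,184,372,088,832 colors


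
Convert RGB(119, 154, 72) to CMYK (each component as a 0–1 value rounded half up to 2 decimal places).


R'=119/255≈0.4667, G'=154/255≈0.6039, B'=72/255≈0.2824
K = 1 - max(R',G',B') = 1 - 154/255 = 101/255 = 0.39607… → 0.40
(1-R'-K)/(1-K) simplifies to (max-R)/max with max = 154:
C = (154-119)/154 = 35/154 = 0.22727… → 0.23
M = (154-154)/154 = 0/154 = 0 → 0.00
Y = (154-72)/154 = 82/154 = 0.53246… → 0.53
= CMYK(0.23, 0.00, 0.53, 0.40)


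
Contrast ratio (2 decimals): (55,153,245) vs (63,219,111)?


Linearize each sRGB channel c=v/255: c/12.92 if c ≤ 0.04045 else ((c+0.055)/1.055)^2.4
L = 0.2126×R_lin + 0.7152×G_lin + 0.0722×B_lin
Color 1 (55,153,245):
  R=55: 55/255≈0.2157 > 0.04045 → ((0.2157+0.055)/1.055)^2.4 ≈ 0.03820
  G=153: 153/255≈0.6000 > 0.04045 → ((0.6000+0.055)/1.055)^2.4 ≈ 0.31855
  B=245: 245/255≈0.9608 > 0.04045 → ((0.9608+0.055)/1.055)^2.4 ≈ 0.91310
  L1 = 0.2126×0.03820 + 0.7152×0.31855 + 0.0722×0.91310 ≈ 0.30187
Color 2 (63,219,111):
  R=63: 63/255≈0.2471 > 0.04045 → ((0.2471+0.055)/1.055)^2.4 ≈ 0.04971
  G=219: 219/255≈0.8588 > 0.04045 → ((0.8588+0.055)/1.055)^2.4 ≈ 0.70838
  B=111: 111/255≈0.4353 > 0.04045 → ((0.4353+0.055)/1.055)^2.4 ≈ 0.15896
  L2 = 0.2126×0.04971 + 0.7152×0.70838 + 0.0722×0.15896 ≈ 0.52867
Lighter = 0.52867, Darker = 0.30187
Ratio = (L_lighter + 0.05) / (L_darker + 0.05)
Ratio = (0.52867 + 0.05) / (0.30187 + 0.05) = 0.57867 / 0.35187 ≈ 1.6446
Ratio ≈ 1.64:1


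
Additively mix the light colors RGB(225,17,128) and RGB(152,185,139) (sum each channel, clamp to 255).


Additive: each channel = min(255, C₁+C₂)
R: 225+152 = 377 → 255
G: 17+185 = 202 → 202
B: 128+139 = 267 → 255
= RGB(255, 202, 255)


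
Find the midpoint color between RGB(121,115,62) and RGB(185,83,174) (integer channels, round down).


Midpoint: each channel = ⌊(C₁+C₂)/2⌋
R: ⌊(121+185)/2⌋ = 153
G: ⌊(115+83)/2⌋ = 99
B: ⌊(62+174)/2⌋ = 118
= RGB(153, 99, 118)


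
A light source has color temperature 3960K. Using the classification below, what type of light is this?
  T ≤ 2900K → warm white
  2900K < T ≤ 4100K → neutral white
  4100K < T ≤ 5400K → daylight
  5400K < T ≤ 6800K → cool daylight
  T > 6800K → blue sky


Temperature: 3960K
2900K < 3960K ≤ 4100K → neutral white
Classification: neutral white


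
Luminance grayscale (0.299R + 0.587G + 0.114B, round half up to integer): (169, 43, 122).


Gray = 0.299×R + 0.587×G + 0.114×B
Gray = 0.299×169 + 0.587×43 + 0.114×122
Gray = 50.531 + 25.241 + 13.908
Gray = 89.680 → round half up → 90
Gray = 90


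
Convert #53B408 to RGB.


53 → 83 (R)
B4 → 180 (G)
08 → 8 (B)
= RGB(83, 180, 8)


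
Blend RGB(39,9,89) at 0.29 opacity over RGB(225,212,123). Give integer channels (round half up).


C = α×F + (1-α)×B, with 1-α = 0.71
R: 0.29×39 + 0.71×225 = 11.31 + 159.75 = 171.06 → 171
G: 0.29×9 + 0.71×212 = 2.61 + 150.52 = 153.13 → 153
B: 0.29×89 + 0.71×123 = 25.81 + 87.33 = 113.14 → 113
= RGB(171, 153, 113)


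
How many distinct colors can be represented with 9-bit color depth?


Colors = 2^bits = 2^9
= 512 colors


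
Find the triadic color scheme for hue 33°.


Triadic: equally spaced at 120° intervals
H1 = 33°
H2 = (33 + 120) mod 360 = 153°
H3 = (33 + 240) mod 360 = 273°
Triadic = 33°, 153°, 273°


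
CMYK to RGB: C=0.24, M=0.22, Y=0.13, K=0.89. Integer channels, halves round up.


R = 255 × (1-C) × (1-K) = 255 × 0.76 × 0.11 = 21.318 → 21
G = 255 × (1-M) × (1-K) = 255 × 0.78 × 0.11 = 21.879 → 22
B = 255 × (1-Y) × (1-K) = 255 × 0.87 × 0.11 = 24.4035 → 24
= RGB(21, 22, 24)


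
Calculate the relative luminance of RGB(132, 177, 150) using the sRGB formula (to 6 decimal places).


Linearize each channel (sRGB transfer function): c = v/255; c_lin = c/12.92 if c ≤ 0.04045, else ((c+0.055)/1.055)^2.4
  R: 132/255 ≈ 0.517647 > 0.04045 → ((0.517647+0.055)/1.055)^2.4 ≈ 0.230740
  G: 177/255 ≈ 0.694118 > 0.04045 → ((0.694118+0.055)/1.055)^2.4 ≈ 0.439657
  B: 150/255 ≈ 0.588235 > 0.04045 → ((0.588235+0.055)/1.055)^2.4 ≈ 0.304987
R_lin = 0.230740, G_lin = 0.439657, B_lin = 0.304987
L = 0.2126×R + 0.7152×G + 0.0722×B
L = 0.2126×0.230740 + 0.7152×0.439657 + 0.0722×0.304987
L ≈ 0.385518


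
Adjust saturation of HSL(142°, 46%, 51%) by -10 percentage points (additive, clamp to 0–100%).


Original S = 46%
Adjustment = -10 percentage points
New S = 46 + (-10) = 36
Clamp to [0, 100] → 36
= HSL(142°, 36%, 51%)


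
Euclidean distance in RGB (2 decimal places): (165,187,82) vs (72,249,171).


d = √[(R₁-R₂)² + (G₁-G₂)² + (B₁-B₂)²]
d = √[(165-72)² + (187-249)² + (82-171)²]
d = √[8649 + 3844 + 7921]
d = √20414
d ≈ 142.88


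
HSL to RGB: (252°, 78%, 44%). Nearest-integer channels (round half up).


H=252°, S=0.78, L=0.44
C = (1-|2L-1|)×S = (1-|-0.12|)×0.78 = 0.6864
H' = H/60 = 252/60 ≈ 4.2000; X = C×(1-|H' mod 2 - 1|) = 0.13728
m = L - C/2 = 0.44 - 0.3432 = 0.0968
Sector ⌊H'⌋ = 4 → (R',G',B') = (0.13728, 0.0, 0.6864)
RGB = ((R'+m)×255, (G'+m)×255, (B'+m)×255) = (59.6904, 24.684, 199.716)
Round half up → RGB(60, 25, 200)


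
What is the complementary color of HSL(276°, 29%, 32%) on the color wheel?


Complement = opposite side of color wheel = hue + 180°
H' = (276 + 180) mod 360 = 96°
S and L unchanged.
= HSL(96°, 29%, 32%)


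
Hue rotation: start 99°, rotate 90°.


New hue = (H + rotation) mod 360
New hue = (99 + 90) mod 360
= 189 mod 360
= 189°


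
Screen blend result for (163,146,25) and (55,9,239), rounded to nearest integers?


Screen: C = 255 - (255-A)×(255-B)/255, rounded to nearest integer
R: 255 - (255-163)×(255-55)/255 = 255 - 18400/255 ≈ 255 - 72.157 = 182.843 → 183
G: 255 - (255-146)×(255-9)/255 = 255 - 26814/255 ≈ 255 - 105.153 = 149.847 → 150
B: 255 - (255-25)×(255-239)/255 = 255 - 3680/255 ≈ 255 - 14.431 = 240.569 → 241
= RGB(183, 150, 241)


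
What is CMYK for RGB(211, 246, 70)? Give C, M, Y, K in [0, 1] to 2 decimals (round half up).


R'=211/255≈0.8275, G'=246/255≈0.9647, B'=70/255≈0.2745
K = 1 - max(R',G',B') = 1 - 246/255 = 9/255 = 0.03529… → 0.04
(1-R'-K)/(1-K) simplifies to (max-R)/max with max = 246:
C = (246-211)/246 = 35/246 = 0.14227… → 0.14
M = (246-246)/246 = 0/246 = 0 → 0.00
Y = (246-70)/246 = 176/246 = 0.71544… → 0.72
= CMYK(0.14, 0.00, 0.72, 0.04)


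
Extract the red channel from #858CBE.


Color: #858CBE
R = 85 = 133
G = 8C = 140
B = BE = 190
Red = 133


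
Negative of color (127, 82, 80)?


Invert: (255-R, 255-G, 255-B)
R: 255-127 = 128
G: 255-82 = 173
B: 255-80 = 175
= RGB(128, 173, 175)


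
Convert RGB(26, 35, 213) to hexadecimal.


R = 26 → 1A (hex)
G = 35 → 23 (hex)
B = 213 → D5 (hex)
Hex = #1A23D5


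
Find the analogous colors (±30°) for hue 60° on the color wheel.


Base hue: 60°
Left analog: (60 - 30) mod 360 = 30°
Right analog: (60 + 30) mod 360 = 90°
Analogous hues = 30° and 90°


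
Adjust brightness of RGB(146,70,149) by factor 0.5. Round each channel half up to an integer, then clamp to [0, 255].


Multiply each channel by 0.5, round half up, clamp to [0, 255]
R: 146×0.5 = 73
G: 70×0.5 = 35
B: 149×0.5 = 74.5 → round → 75
= RGB(73, 35, 75)


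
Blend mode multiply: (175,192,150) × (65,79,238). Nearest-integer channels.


Multiply: C = A×B/255, rounded to nearest integer
R: 175×65/255 = 11375/255 ≈ 44.608 → 45
G: 192×79/255 = 15168/255 ≈ 59.482 → 59
B: 150×238/255 = 35700/255 ≈ 140.000 → 140
= RGB(45, 59, 140)


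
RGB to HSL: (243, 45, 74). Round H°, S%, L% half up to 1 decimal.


Normalize: R'=243/255≈0.9529, G'=45/255≈0.1765, B'=74/255≈0.2902
Max=243/255, Min=45/255, Δ=Max-Min=198/255
L = (Max+Min)/2 = (243+45)/510 = 288/510 = 0.56470… → L = 56.5%
L > 0.5 → S = Δ/(2-Max-Min) = 198/(510-243-45) = 198/222 = 0.89189… → S = 89.2%
(the 1/255 factors cancel in S and H, so raw channel differences can be used)
Max is R' → H = 60 × (((G-B)/Δ) mod 6) = 60 × (((45-74)/198) mod 6)
  (-29)/198 = -0.1464…; negative, so add 6 → 5.8535…
  H = 60 × 5.8535… = 351.212…° → H = 351.2°
= HSL(351.2°, 89.2%, 56.5%)


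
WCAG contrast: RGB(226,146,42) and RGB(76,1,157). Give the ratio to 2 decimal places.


Linearize each sRGB channel c=v/255: c/12.92 if c ≤ 0.04045 else ((c+0.055)/1.055)^2.4
L = 0.2126×R_lin + 0.7152×G_lin + 0.0722×B_lin
Color 1 (226,146,42):
  R=226: 226/255≈0.8863 > 0.04045 → ((0.8863+0.055)/1.055)^2.4 ≈ 0.76052
  G=146: 146/255≈0.5725 > 0.04045 → ((0.5725+0.055)/1.055)^2.4 ≈ 0.28744
  B=42: 42/255≈0.1647 > 0.04045 → ((0.1647+0.055)/1.055)^2.4 ≈ 0.02315
  L1 = 0.2126×0.76052 + 0.7152×0.28744 + 0.0722×0.02315 ≈ 0.36894
Color 2 (76,1,157):
  R=76: 76/255≈0.2980 > 0.04045 → ((0.2980+0.055)/1.055)^2.4 ≈ 0.07227
  G=1: 1/255≈0.0039 ≤ 0.04045 → 0.0039/12.92 ≈ 0.00030
  B=157: 157/255≈0.6157 > 0.04045 → ((0.6157+0.055)/1.055)^2.4 ≈ 0.33716
  L2 = 0.2126×0.07227 + 0.7152×0.00030 + 0.0722×0.33716 ≈ 0.03993
Lighter = 0.36894, Darker = 0.03993
Ratio = (L_lighter + 0.05) / (L_darker + 0.05)
Ratio = (0.36894 + 0.05) / (0.03993 + 0.05) = 0.41894 / 0.08993 ≈ 4.6587
Ratio ≈ 4.66:1


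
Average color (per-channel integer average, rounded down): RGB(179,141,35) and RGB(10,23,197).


Midpoint: each channel = ⌊(C₁+C₂)/2⌋
R: ⌊(179+10)/2⌋ = 94
G: ⌊(141+23)/2⌋ = 82
B: ⌊(35+197)/2⌋ = 116
= RGB(94, 82, 116)


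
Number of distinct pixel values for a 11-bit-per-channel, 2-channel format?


Total bits = 11 bits/channel × 2 channels = 22 bits
Distinct pixel values = 2^22
= 4,194,304 pixel values


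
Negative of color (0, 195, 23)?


Invert: (255-R, 255-G, 255-B)
R: 255-0 = 255
G: 255-195 = 60
B: 255-23 = 232
= RGB(255, 60, 232)


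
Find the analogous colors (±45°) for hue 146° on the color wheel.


Base hue: 146°
Left analog: (146 - 45) mod 360 = 101°
Right analog: (146 + 45) mod 360 = 191°
Analogous hues = 101° and 191°


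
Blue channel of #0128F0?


Color: #0128F0
R = 01 = 1
G = 28 = 40
B = F0 = 240
Blue = 240


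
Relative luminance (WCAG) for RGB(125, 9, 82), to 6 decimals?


Linearize each channel (sRGB transfer function): c = v/255; c_lin = c/12.92 if c ≤ 0.04045, else ((c+0.055)/1.055)^2.4
  R: 125/255 ≈ 0.490196 > 0.04045 → ((0.490196+0.055)/1.055)^2.4 ≈ 0.205079
  G: 9/255 ≈ 0.035294 ≤ 0.04045 → 0.035294/12.92 ≈ 0.002732
  B: 82/255 ≈ 0.321569 > 0.04045 → ((0.321569+0.055)/1.055)^2.4 ≈ 0.084376
R_lin = 0.205079, G_lin = 0.002732, B_lin = 0.084376
L = 0.2126×R + 0.7152×G + 0.0722×B
L = 0.2126×0.205079 + 0.7152×0.002732 + 0.0722×0.084376
L ≈ 0.051645


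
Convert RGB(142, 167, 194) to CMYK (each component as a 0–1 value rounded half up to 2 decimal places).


R'=142/255≈0.5569, G'=167/255≈0.6549, B'=194/255≈0.7608
K = 1 - max(R',G',B') = 1 - 194/255 = 61/255 = 0.23921… → 0.24
(1-R'-K)/(1-K) simplifies to (max-R)/max with max = 194:
C = (194-142)/194 = 52/194 = 0.26804… → 0.27
M = (194-167)/194 = 27/194 = 0.13917… → 0.14
Y = (194-194)/194 = 0/194 = 0 → 0.00
= CMYK(0.27, 0.14, 0.00, 0.24)


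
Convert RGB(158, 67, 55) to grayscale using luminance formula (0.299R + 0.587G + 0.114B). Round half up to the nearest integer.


Gray = 0.299×R + 0.587×G + 0.114×B
Gray = 0.299×158 + 0.587×67 + 0.114×55
Gray = 47.242 + 39.329 + 6.270
Gray = 92.841 → round half up → 93
Gray = 93


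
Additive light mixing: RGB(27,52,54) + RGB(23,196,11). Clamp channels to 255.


Additive: each channel = min(255, C₁+C₂)
R: 27+23 = 50 → 50
G: 52+196 = 248 → 248
B: 54+11 = 65 → 65
= RGB(50, 248, 65)


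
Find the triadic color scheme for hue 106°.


Triadic: equally spaced at 120° intervals
H1 = 106°
H2 = (106 + 120) mod 360 = 226°
H3 = (106 + 240) mod 360 = 346°
Triadic = 106°, 226°, 346°


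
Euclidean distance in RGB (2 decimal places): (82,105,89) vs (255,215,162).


d = √[(R₁-R₂)² + (G₁-G₂)² + (B₁-B₂)²]
d = √[(82-255)² + (105-215)² + (89-162)²]
d = √[29929 + 12100 + 5329]
d = √47358
d ≈ 217.62


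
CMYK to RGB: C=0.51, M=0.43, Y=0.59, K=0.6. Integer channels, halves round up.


R = 255 × (1-C) × (1-K) = 255 × 0.49 × 0.40 = 49.98 → 50
G = 255 × (1-M) × (1-K) = 255 × 0.57 × 0.40 = 58.14 → 58
B = 255 × (1-Y) × (1-K) = 255 × 0.41 × 0.40 = 41.82 → 42
= RGB(50, 58, 42)


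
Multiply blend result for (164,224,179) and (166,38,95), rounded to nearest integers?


Multiply: C = A×B/255, rounded to nearest integer
R: 164×166/255 = 27224/255 ≈ 106.761 → 107
G: 224×38/255 = 8512/255 ≈ 33.380 → 33
B: 179×95/255 = 17005/255 ≈ 66.686 → 67
= RGB(107, 33, 67)


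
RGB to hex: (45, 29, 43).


R = 45 → 2D (hex)
G = 29 → 1D (hex)
B = 43 → 2B (hex)
Hex = #2D1D2B


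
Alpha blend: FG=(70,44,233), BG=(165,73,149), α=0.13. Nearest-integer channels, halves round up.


C = α×F + (1-α)×B, with 1-α = 0.87
R: 0.13×70 + 0.87×165 = 9.10 + 143.55 = 152.65 → 153
G: 0.13×44 + 0.87×73 = 5.72 + 63.51 = 69.23 → 69
B: 0.13×233 + 0.87×149 = 30.29 + 129.63 = 159.92 → 160
= RGB(153, 69, 160)


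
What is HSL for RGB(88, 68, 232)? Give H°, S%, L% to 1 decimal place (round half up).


Normalize: R'=88/255≈0.3451, G'=68/255≈0.2667, B'=232/255≈0.9098
Max=232/255, Min=68/255, Δ=Max-Min=164/255
L = (Max+Min)/2 = (232+68)/510 = 300/510 = 0.58823… → L = 58.8%
L > 0.5 → S = Δ/(2-Max-Min) = 164/(510-232-68) = 164/210 = 0.78095… → S = 78.1%
(the 1/255 factors cancel in S and H, so raw channel differences can be used)
Max is B' → H = 60 × ((R-G)/Δ + 4) = 60 × ((88-68)/164 + 4)
  20/164 + 4 = 0.1219… + 4 = 4.1219…
  H = 60 × 4.1219… = 247.317…° → H = 247.3°
= HSL(247.3°, 78.1%, 58.8%)


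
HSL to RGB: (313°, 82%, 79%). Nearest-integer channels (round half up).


H=313°, S=0.82, L=0.79
C = (1-|2L-1|)×S = (1-|0.58|)×0.82 = 0.3444
H' = H/60 = 313/60 ≈ 5.2167; X = C×(1-|H' mod 2 - 1|) = 0.26978
m = L - C/2 = 0.79 - 0.1722 = 0.6178
Sector ⌊H'⌋ = 5 → (R',G',B') = (0.3444, 0.0, 0.26978)
RGB = ((R'+m)×255, (G'+m)×255, (B'+m)×255) = (245.361, 157.539, 226.3329)
Round half up → RGB(245, 158, 226)


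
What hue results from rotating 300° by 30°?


New hue = (H + rotation) mod 360
New hue = (300 + 30) mod 360
= 330 mod 360
= 330°


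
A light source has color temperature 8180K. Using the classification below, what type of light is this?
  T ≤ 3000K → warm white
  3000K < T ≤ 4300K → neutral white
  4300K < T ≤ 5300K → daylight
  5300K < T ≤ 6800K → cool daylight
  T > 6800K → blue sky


Temperature: 8180K
8180K > 6800K → blue sky
Classification: blue sky


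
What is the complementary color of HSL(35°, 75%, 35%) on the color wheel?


Complement = opposite side of color wheel = hue + 180°
H' = (35 + 180) mod 360 = 215°
S and L unchanged.
= HSL(215°, 75%, 35%)


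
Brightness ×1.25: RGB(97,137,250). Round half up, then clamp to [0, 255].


Multiply each channel by 1.25, round half up, clamp to [0, 255]
R: 97×1.25 = 121.25 → round → 121
G: 137×1.25 = 171.25 → round → 171
B: 250×1.25 = 312.5 → round → 313 → clamp → 255
= RGB(121, 171, 255)


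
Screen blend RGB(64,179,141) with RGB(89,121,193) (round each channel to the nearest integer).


Screen: C = 255 - (255-A)×(255-B)/255, rounded to nearest integer
R: 255 - (255-64)×(255-89)/255 = 255 - 31706/255 ≈ 255 - 124.337 = 130.663 → 131
G: 255 - (255-179)×(255-121)/255 = 255 - 10184/255 ≈ 255 - 39.937 = 215.063 → 215
B: 255 - (255-141)×(255-193)/255 = 255 - 7068/255 ≈ 255 - 27.718 = 227.282 → 227
= RGB(131, 215, 227)


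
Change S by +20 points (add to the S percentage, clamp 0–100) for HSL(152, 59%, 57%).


Original S = 59%
Adjustment = +20 percentage points
New S = 59 + (20) = 79
Clamp to [0, 100] → 79
= HSL(152°, 79%, 57%)


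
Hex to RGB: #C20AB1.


C2 → 194 (R)
0A → 10 (G)
B1 → 177 (B)
= RGB(194, 10, 177)


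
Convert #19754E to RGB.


19 → 25 (R)
75 → 117 (G)
4E → 78 (B)
= RGB(25, 117, 78)


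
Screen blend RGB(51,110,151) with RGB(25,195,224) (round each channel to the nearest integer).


Screen: C = 255 - (255-A)×(255-B)/255, rounded to nearest integer
R: 255 - (255-51)×(255-25)/255 = 255 - 46920/255 ≈ 255 - 184.000 = 71.000 → 71
G: 255 - (255-110)×(255-195)/255 = 255 - 8700/255 ≈ 255 - 34.118 = 220.882 → 221
B: 255 - (255-151)×(255-224)/255 = 255 - 3224/255 ≈ 255 - 12.643 = 242.357 → 242
= RGB(71, 221, 242)


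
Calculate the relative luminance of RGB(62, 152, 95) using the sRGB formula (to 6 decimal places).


Linearize each channel (sRGB transfer function): c = v/255; c_lin = c/12.92 if c ≤ 0.04045, else ((c+0.055)/1.055)^2.4
  R: 62/255 ≈ 0.243137 > 0.04045 → ((0.243137+0.055)/1.055)^2.4 ≈ 0.048172
  G: 152/255 ≈ 0.596078 > 0.04045 → ((0.596078+0.055)/1.055)^2.4 ≈ 0.313989
  B: 95/255 ≈ 0.372549 > 0.04045 → ((0.372549+0.055)/1.055)^2.4 ≈ 0.114435
R_lin = 0.048172, G_lin = 0.313989, B_lin = 0.114435
L = 0.2126×R + 0.7152×G + 0.0722×B
L = 0.2126×0.048172 + 0.7152×0.313989 + 0.0722×0.114435
L ≈ 0.243068


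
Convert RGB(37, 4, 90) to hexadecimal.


R = 37 → 25 (hex)
G = 4 → 04 (hex)
B = 90 → 5A (hex)
Hex = #25045A


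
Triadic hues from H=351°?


Triadic: equally spaced at 120° intervals
H1 = 351°
H2 = (351 + 120) mod 360 = 111°
H3 = (351 + 240) mod 360 = 231°
Triadic = 351°, 111°, 231°


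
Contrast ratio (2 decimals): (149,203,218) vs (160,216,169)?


Linearize each sRGB channel c=v/255: c/12.92 if c ≤ 0.04045 else ((c+0.055)/1.055)^2.4
L = 0.2126×R_lin + 0.7152×G_lin + 0.0722×B_lin
Color 1 (149,203,218):
  R=149: 149/255≈0.5843 > 0.04045 → ((0.5843+0.055)/1.055)^2.4 ≈ 0.30054
  G=203: 203/255≈0.7961 > 0.04045 → ((0.7961+0.055)/1.055)^2.4 ≈ 0.59720
  B=218: 218/255≈0.8549 > 0.04045 → ((0.8549+0.055)/1.055)^2.4 ≈ 0.70110
  L1 = 0.2126×0.30054 + 0.7152×0.59720 + 0.0722×0.70110 ≈ 0.54163
Color 2 (160,216,169):
  R=160: 160/255≈0.6275 > 0.04045 → ((0.6275+0.055)/1.055)^2.4 ≈ 0.35153
  G=216: 216/255≈0.8471 > 0.04045 → ((0.8471+0.055)/1.055)^2.4 ≈ 0.68669
  B=169: 169/255≈0.6627 > 0.04045 → ((0.6627+0.055)/1.055)^2.4 ≈ 0.39676
  L2 = 0.2126×0.35153 + 0.7152×0.68669 + 0.0722×0.39676 ≈ 0.59450
Lighter = 0.59450, Darker = 0.54163
Ratio = (L_lighter + 0.05) / (L_darker + 0.05)
Ratio = (0.59450 + 0.05) / (0.54163 + 0.05) = 0.64450 / 0.59163 ≈ 1.0894
Ratio ≈ 1.09:1


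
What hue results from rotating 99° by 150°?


New hue = (H + rotation) mod 360
New hue = (99 + 150) mod 360
= 249 mod 360
= 249°


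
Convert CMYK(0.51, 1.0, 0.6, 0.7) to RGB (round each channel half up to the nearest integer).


R = 255 × (1-C) × (1-K) = 255 × 0.49 × 0.30 = 37.485 → 37
G = 255 × (1-M) × (1-K) = 255 × 0.00 × 0.30 = 0
B = 255 × (1-Y) × (1-K) = 255 × 0.40 × 0.30 = 30.6 → 31
= RGB(37, 0, 31)


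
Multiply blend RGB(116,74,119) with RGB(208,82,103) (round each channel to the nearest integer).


Multiply: C = A×B/255, rounded to nearest integer
R: 116×208/255 = 24128/255 ≈ 94.620 → 95
G: 74×82/255 = 6068/255 ≈ 23.796 → 24
B: 119×103/255 = 12257/255 ≈ 48.067 → 48
= RGB(95, 24, 48)


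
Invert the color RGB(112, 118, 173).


Invert: (255-R, 255-G, 255-B)
R: 255-112 = 143
G: 255-118 = 137
B: 255-173 = 82
= RGB(143, 137, 82)


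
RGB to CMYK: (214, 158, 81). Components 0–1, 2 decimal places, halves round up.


R'=214/255≈0.8392, G'=158/255≈0.6196, B'=81/255≈0.3176
K = 1 - max(R',G',B') = 1 - 214/255 = 41/255 = 0.16078… → 0.16
(1-R'-K)/(1-K) simplifies to (max-R)/max with max = 214:
C = (214-214)/214 = 0/214 = 0 → 0.00
M = (214-158)/214 = 56/214 = 0.26168… → 0.26
Y = (214-81)/214 = 133/214 = 0.62149… → 0.62
= CMYK(0.00, 0.26, 0.62, 0.16)


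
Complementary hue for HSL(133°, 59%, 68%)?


Complement = opposite side of color wheel = hue + 180°
H' = (133 + 180) mod 360 = 313°
S and L unchanged.
= HSL(313°, 59%, 68%)


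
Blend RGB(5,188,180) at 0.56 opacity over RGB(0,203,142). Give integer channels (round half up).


C = α×F + (1-α)×B, with 1-α = 0.44
R: 0.56×5 + 0.44×0 = 2.80 + 0.00 = 2.80 → 3
G: 0.56×188 + 0.44×203 = 105.28 + 89.32 = 194.60 → 195
B: 0.56×180 + 0.44×142 = 100.80 + 62.48 = 163.28 → 163
= RGB(3, 195, 163)


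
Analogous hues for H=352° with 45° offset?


Base hue: 352°
Left analog: (352 - 45) mod 360 = 307°
Right analog: (352 + 45) mod 360 = 37°
Analogous hues = 307° and 37°


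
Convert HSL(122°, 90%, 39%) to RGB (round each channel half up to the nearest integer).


H=122°, S=0.90, L=0.39
C = (1-|2L-1|)×S = (1-|-0.22|)×0.90 = 0.702
H' = H/60 = 122/60 ≈ 2.0333; X = C×(1-|H' mod 2 - 1|) = 0.0234
m = L - C/2 = 0.39 - 0.351 = 0.039
Sector ⌊H'⌋ = 2 → (R',G',B') = (0.0, 0.702, 0.0234)
RGB = ((R'+m)×255, (G'+m)×255, (B'+m)×255) = (9.945, 188.955, 15.912)
Round half up → RGB(10, 189, 16)


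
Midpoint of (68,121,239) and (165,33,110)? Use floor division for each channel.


Midpoint: each channel = ⌊(C₁+C₂)/2⌋
R: ⌊(68+165)/2⌋ = 116
G: ⌊(121+33)/2⌋ = 77
B: ⌊(239+110)/2⌋ = 174
= RGB(116, 77, 174)


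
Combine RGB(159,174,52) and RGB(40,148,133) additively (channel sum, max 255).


Additive: each channel = min(255, C₁+C₂)
R: 159+40 = 199 → 199
G: 174+148 = 322 → 255
B: 52+133 = 185 → 185
= RGB(199, 255, 185)


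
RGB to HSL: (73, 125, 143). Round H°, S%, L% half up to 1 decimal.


Normalize: R'=73/255≈0.2863, G'=125/255≈0.4902, B'=143/255≈0.5608
Max=143/255, Min=73/255, Δ=Max-Min=70/255
L = (Max+Min)/2 = (143+73)/510 = 216/510 = 0.42352… → L = 42.4%
L ≤ 0.5 → S = Δ/(Max+Min) = 70/(143+73) = 70/216 = 0.32407… → S = 32.4%
(the 1/255 factors cancel in S and H, so raw channel differences can be used)
Max is B' → H = 60 × ((R-G)/Δ + 4) = 60 × ((73-125)/70 + 4)
  -52/70 + 4 = -0.7428… + 4 = 3.2571…
  H = 60 × 3.2571… = 195.428…° → H = 195.4°
= HSL(195.4°, 32.4%, 42.4%)


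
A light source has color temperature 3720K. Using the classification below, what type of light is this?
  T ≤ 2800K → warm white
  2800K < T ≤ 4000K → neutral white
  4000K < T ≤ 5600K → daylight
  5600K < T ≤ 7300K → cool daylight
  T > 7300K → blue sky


Temperature: 3720K
2800K < 3720K ≤ 4000K → neutral white
Classification: neutral white


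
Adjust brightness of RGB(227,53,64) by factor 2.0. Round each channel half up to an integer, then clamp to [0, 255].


Multiply each channel by 2.0, round half up, clamp to [0, 255]
R: 227×2.0 = 454 → clamp → 255
G: 53×2.0 = 106
B: 64×2.0 = 128
= RGB(255, 106, 128)


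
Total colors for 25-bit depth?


Colors = 2^bits = 2^25
= 33,554,432 colors


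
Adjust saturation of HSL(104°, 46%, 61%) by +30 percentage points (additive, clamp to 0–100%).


Original S = 46%
Adjustment = +30 percentage points
New S = 46 + (30) = 76
Clamp to [0, 100] → 76
= HSL(104°, 76%, 61%)


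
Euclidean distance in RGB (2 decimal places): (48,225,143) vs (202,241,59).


d = √[(R₁-R₂)² + (G₁-G₂)² + (B₁-B₂)²]
d = √[(48-202)² + (225-241)² + (143-59)²]
d = √[23716 + 256 + 7056]
d = √31028
d ≈ 176.15


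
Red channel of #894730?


Color: #894730
R = 89 = 137
G = 47 = 71
B = 30 = 48
Red = 137


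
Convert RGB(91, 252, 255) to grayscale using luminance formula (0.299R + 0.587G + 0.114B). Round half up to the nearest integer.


Gray = 0.299×R + 0.587×G + 0.114×B
Gray = 0.299×91 + 0.587×252 + 0.114×255
Gray = 27.209 + 147.924 + 29.070
Gray = 204.203 → round half up → 204
Gray = 204


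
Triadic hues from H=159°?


Triadic: equally spaced at 120° intervals
H1 = 159°
H2 = (159 + 120) mod 360 = 279°
H3 = (159 + 240) mod 360 = 39°
Triadic = 159°, 279°, 39°


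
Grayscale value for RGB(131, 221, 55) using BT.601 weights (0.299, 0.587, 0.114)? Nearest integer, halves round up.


Gray = 0.299×R + 0.587×G + 0.114×B
Gray = 0.299×131 + 0.587×221 + 0.114×55
Gray = 39.169 + 129.727 + 6.270
Gray = 175.166 → round half up → 175
Gray = 175


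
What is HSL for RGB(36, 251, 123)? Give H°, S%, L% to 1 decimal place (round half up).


Normalize: R'=36/255≈0.1412, G'=251/255≈0.9843, B'=123/255≈0.4824
Max=251/255, Min=36/255, Δ=Max-Min=215/255
L = (Max+Min)/2 = (251+36)/510 = 287/510 = 0.56274… → L = 56.3%
L > 0.5 → S = Δ/(2-Max-Min) = 215/(510-251-36) = 215/223 = 0.96412… → S = 96.4%
(the 1/255 factors cancel in S and H, so raw channel differences can be used)
Max is G' → H = 60 × ((B-R)/Δ + 2) = 60 × ((123-36)/215 + 2)
  87/215 + 2 = 0.4046… + 2 = 2.4046…
  H = 60 × 2.4046… = 144.279…° → H = 144.3°
= HSL(144.3°, 96.4%, 56.3%)


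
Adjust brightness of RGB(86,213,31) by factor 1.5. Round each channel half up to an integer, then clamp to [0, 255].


Multiply each channel by 1.5, round half up, clamp to [0, 255]
R: 86×1.5 = 129
G: 213×1.5 = 319.5 → round → 320 → clamp → 255
B: 31×1.5 = 46.5 → round → 47
= RGB(129, 255, 47)


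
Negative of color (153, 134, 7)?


Invert: (255-R, 255-G, 255-B)
R: 255-153 = 102
G: 255-134 = 121
B: 255-7 = 248
= RGB(102, 121, 248)


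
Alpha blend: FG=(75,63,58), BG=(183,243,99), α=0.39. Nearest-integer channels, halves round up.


C = α×F + (1-α)×B, with 1-α = 0.61
R: 0.39×75 + 0.61×183 = 29.25 + 111.63 = 140.88 → 141
G: 0.39×63 + 0.61×243 = 24.57 + 148.23 = 172.80 → 173
B: 0.39×58 + 0.61×99 = 22.62 + 60.39 = 83.01 → 83
= RGB(141, 173, 83)


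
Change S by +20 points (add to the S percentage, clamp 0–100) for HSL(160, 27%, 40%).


Original S = 27%
Adjustment = +20 percentage points
New S = 27 + (20) = 47
Clamp to [0, 100] → 47
= HSL(160°, 47%, 40%)


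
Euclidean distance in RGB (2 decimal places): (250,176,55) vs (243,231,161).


d = √[(R₁-R₂)² + (G₁-G₂)² + (B₁-B₂)²]
d = √[(250-243)² + (176-231)² + (55-161)²]
d = √[49 + 3025 + 11236]
d = √14310
d ≈ 119.62


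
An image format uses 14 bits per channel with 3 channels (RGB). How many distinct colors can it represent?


Total bits = 14 bits/channel × 3 channels = 42 bits
Distinct colors = 2^42
= 4,398,046,511,104 colors


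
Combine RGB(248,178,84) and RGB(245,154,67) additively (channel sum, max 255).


Additive: each channel = min(255, C₁+C₂)
R: 248+245 = 493 → 255
G: 178+154 = 332 → 255
B: 84+67 = 151 → 151
= RGB(255, 255, 151)


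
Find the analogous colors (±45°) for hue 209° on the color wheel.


Base hue: 209°
Left analog: (209 - 45) mod 360 = 164°
Right analog: (209 + 45) mod 360 = 254°
Analogous hues = 164° and 254°


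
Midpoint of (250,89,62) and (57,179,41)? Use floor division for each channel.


Midpoint: each channel = ⌊(C₁+C₂)/2⌋
R: ⌊(250+57)/2⌋ = 153
G: ⌊(89+179)/2⌋ = 134
B: ⌊(62+41)/2⌋ = 51
= RGB(153, 134, 51)


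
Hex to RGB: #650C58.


65 → 101 (R)
0C → 12 (G)
58 → 88 (B)
= RGB(101, 12, 88)


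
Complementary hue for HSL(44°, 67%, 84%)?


Complement = opposite side of color wheel = hue + 180°
H' = (44 + 180) mod 360 = 224°
S and L unchanged.
= HSL(224°, 67%, 84%)


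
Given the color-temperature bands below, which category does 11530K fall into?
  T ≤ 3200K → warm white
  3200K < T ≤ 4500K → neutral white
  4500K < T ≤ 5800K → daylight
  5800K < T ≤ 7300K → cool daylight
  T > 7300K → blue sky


Temperature: 11530K
11530K > 7300K → blue sky
Classification: blue sky


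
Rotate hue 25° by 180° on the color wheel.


New hue = (H + rotation) mod 360
New hue = (25 + 180) mod 360
= 205 mod 360
= 205°


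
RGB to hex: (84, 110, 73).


R = 84 → 54 (hex)
G = 110 → 6E (hex)
B = 73 → 49 (hex)
Hex = #546E49


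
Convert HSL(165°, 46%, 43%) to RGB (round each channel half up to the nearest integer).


H=165°, S=0.46, L=0.43
C = (1-|2L-1|)×S = (1-|-0.14|)×0.46 = 0.3956
H' = H/60 = 165/60 ≈ 2.7500; X = C×(1-|H' mod 2 - 1|) = 0.2967
m = L - C/2 = 0.43 - 0.1978 = 0.2322
Sector ⌊H'⌋ = 2 → (R',G',B') = (0.0, 0.3956, 0.2967)
RGB = ((R'+m)×255, (G'+m)×255, (B'+m)×255) = (59.211, 160.089, 134.8695)
Round half up → RGB(59, 160, 135)


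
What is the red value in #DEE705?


Color: #DEE705
R = DE = 222
G = E7 = 231
B = 05 = 5
Red = 222


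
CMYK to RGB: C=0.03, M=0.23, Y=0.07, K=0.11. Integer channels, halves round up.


R = 255 × (1-C) × (1-K) = 255 × 0.97 × 0.89 = 220.1415 → 220
G = 255 × (1-M) × (1-K) = 255 × 0.77 × 0.89 = 174.7515 → 175
B = 255 × (1-Y) × (1-K) = 255 × 0.93 × 0.89 = 211.0635 → 211
= RGB(220, 175, 211)


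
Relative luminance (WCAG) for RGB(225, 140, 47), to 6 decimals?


Linearize each channel (sRGB transfer function): c = v/255; c_lin = c/12.92 if c ≤ 0.04045, else ((c+0.055)/1.055)^2.4
  R: 225/255 ≈ 0.882353 > 0.04045 → ((0.882353+0.055)/1.055)^2.4 ≈ 0.752942
  G: 140/255 ≈ 0.549020 > 0.04045 → ((0.549020+0.055)/1.055)^2.4 ≈ 0.262251
  B: 47/255 ≈ 0.184314 > 0.04045 → ((0.184314+0.055)/1.055)^2.4 ≈ 0.028426
R_lin = 0.752942, G_lin = 0.262251, B_lin = 0.028426
L = 0.2126×R + 0.7152×G + 0.0722×B
L = 0.2126×0.752942 + 0.7152×0.262251 + 0.0722×0.028426
L ≈ 0.349690


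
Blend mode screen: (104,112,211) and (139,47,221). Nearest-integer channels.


Screen: C = 255 - (255-A)×(255-B)/255, rounded to nearest integer
R: 255 - (255-104)×(255-139)/255 = 255 - 17516/255 ≈ 255 - 68.690 = 186.310 → 186
G: 255 - (255-112)×(255-47)/255 = 255 - 29744/255 ≈ 255 - 116.643 = 138.357 → 138
B: 255 - (255-211)×(255-221)/255 = 255 - 1496/255 ≈ 255 - 5.867 = 249.133 → 249
= RGB(186, 138, 249)


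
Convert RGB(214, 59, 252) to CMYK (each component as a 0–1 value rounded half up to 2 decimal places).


R'=214/255≈0.8392, G'=59/255≈0.2314, B'=252/255≈0.9882
K = 1 - max(R',G',B') = 1 - 252/255 = 3/255 = 0.01176… → 0.01
(1-R'-K)/(1-K) simplifies to (max-R)/max with max = 252:
C = (252-214)/252 = 38/252 = 0.15079… → 0.15
M = (252-59)/252 = 193/252 = 0.76587… → 0.77
Y = (252-252)/252 = 0/252 = 0 → 0.00
= CMYK(0.15, 0.77, 0.00, 0.01)


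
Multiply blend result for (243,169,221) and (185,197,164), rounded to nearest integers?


Multiply: C = A×B/255, rounded to nearest integer
R: 243×185/255 = 44955/255 ≈ 176.294 → 176
G: 169×197/255 = 33293/255 ≈ 130.561 → 131
B: 221×164/255 = 36244/255 ≈ 142.133 → 142
= RGB(176, 131, 142)


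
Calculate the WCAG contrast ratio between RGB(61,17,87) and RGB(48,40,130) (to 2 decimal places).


Linearize each sRGB channel c=v/255: c/12.92 if c ≤ 0.04045 else ((c+0.055)/1.055)^2.4
L = 0.2126×R_lin + 0.7152×G_lin + 0.0722×B_lin
Color 1 (61,17,87):
  R=61: 61/255≈0.2392 > 0.04045 → ((0.2392+0.055)/1.055)^2.4 ≈ 0.04667
  G=17: 17/255≈0.0667 > 0.04045 → ((0.0667+0.055)/1.055)^2.4 ≈ 0.00561
  B=87: 87/255≈0.3412 > 0.04045 → ((0.3412+0.055)/1.055)^2.4 ≈ 0.09531
  L1 = 0.2126×0.04667 + 0.7152×0.00561 + 0.0722×0.09531 ≈ 0.02081
Color 2 (48,40,130):
  R=48: 48/255≈0.1882 > 0.04045 → ((0.1882+0.055)/1.055)^2.4 ≈ 0.02956
  G=40: 40/255≈0.1569 > 0.04045 → ((0.1569+0.055)/1.055)^2.4 ≈ 0.02122
  B=130: 130/255≈0.5098 > 0.04045 → ((0.5098+0.055)/1.055)^2.4 ≈ 0.22323
  L2 = 0.2126×0.02956 + 0.7152×0.02122 + 0.0722×0.22323 ≈ 0.03758
Lighter = 0.03758, Darker = 0.02081
Ratio = (L_lighter + 0.05) / (L_darker + 0.05)
Ratio = (0.03758 + 0.05) / (0.02081 + 0.05) = 0.08758 / 0.07081 ≈ 1.2368
Ratio ≈ 1.24:1


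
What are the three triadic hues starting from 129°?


Triadic: equally spaced at 120° intervals
H1 = 129°
H2 = (129 + 120) mod 360 = 249°
H3 = (129 + 240) mod 360 = 9°
Triadic = 129°, 249°, 9°


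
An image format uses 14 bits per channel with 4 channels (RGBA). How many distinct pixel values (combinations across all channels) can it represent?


Total bits = 14 bits/channel × 4 channels = 56 bits
Distinct pixel values = 2^56
= 72,057,594,037,927,936 pixel values


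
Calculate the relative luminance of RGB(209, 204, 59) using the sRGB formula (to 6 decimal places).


Linearize each channel (sRGB transfer function): c = v/255; c_lin = c/12.92 if c ≤ 0.04045, else ((c+0.055)/1.055)^2.4
  R: 209/255 ≈ 0.819608 > 0.04045 → ((0.819608+0.055)/1.055)^2.4 ≈ 0.637597
  G: 204/255 ≈ 0.800000 > 0.04045 → ((0.800000+0.055)/1.055)^2.4 ≈ 0.603827
  B: 59/255 ≈ 0.231373 > 0.04045 → ((0.231373+0.055)/1.055)^2.4 ≈ 0.043735
R_lin = 0.637597, G_lin = 0.603827, B_lin = 0.043735
L = 0.2126×R + 0.7152×G + 0.0722×B
L = 0.2126×0.637597 + 0.7152×0.603827 + 0.0722×0.043735
L ≈ 0.570568


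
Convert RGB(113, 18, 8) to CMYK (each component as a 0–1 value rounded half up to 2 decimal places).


R'=113/255≈0.4431, G'=18/255≈0.0706, B'=8/255≈0.0314
K = 1 - max(R',G',B') = 1 - 113/255 = 142/255 = 0.55686… → 0.56
(1-R'-K)/(1-K) simplifies to (max-R)/max with max = 113:
C = (113-113)/113 = 0/113 = 0 → 0.00
M = (113-18)/113 = 95/113 = 0.84070… → 0.84
Y = (113-8)/113 = 105/113 = 0.92920… → 0.93
= CMYK(0.00, 0.84, 0.93, 0.56)


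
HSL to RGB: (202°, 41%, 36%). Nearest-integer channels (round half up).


H=202°, S=0.41, L=0.36
C = (1-|2L-1|)×S = (1-|-0.28|)×0.41 = 0.2952
H' = H/60 = 202/60 ≈ 3.3667; X = C×(1-|H' mod 2 - 1|) = 0.18696
m = L - C/2 = 0.36 - 0.1476 = 0.2124
Sector ⌊H'⌋ = 3 → (R',G',B') = (0.0, 0.18696, 0.2952)
RGB = ((R'+m)×255, (G'+m)×255, (B'+m)×255) = (54.162, 101.8368, 129.438)
Round half up → RGB(54, 102, 129)


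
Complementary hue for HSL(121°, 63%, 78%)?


Complement = opposite side of color wheel = hue + 180°
H' = (121 + 180) mod 360 = 301°
S and L unchanged.
= HSL(301°, 63%, 78%)


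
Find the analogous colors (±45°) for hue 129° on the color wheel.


Base hue: 129°
Left analog: (129 - 45) mod 360 = 84°
Right analog: (129 + 45) mod 360 = 174°
Analogous hues = 84° and 174°


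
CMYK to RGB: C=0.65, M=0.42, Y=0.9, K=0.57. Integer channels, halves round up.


R = 255 × (1-C) × (1-K) = 255 × 0.35 × 0.43 = 38.3775 → 38
G = 255 × (1-M) × (1-K) = 255 × 0.58 × 0.43 = 63.597 → 64
B = 255 × (1-Y) × (1-K) = 255 × 0.10 × 0.43 = 10.965 → 11
= RGB(38, 64, 11)


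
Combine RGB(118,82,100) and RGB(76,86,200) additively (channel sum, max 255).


Additive: each channel = min(255, C₁+C₂)
R: 118+76 = 194 → 194
G: 82+86 = 168 → 168
B: 100+200 = 300 → 255
= RGB(194, 168, 255)


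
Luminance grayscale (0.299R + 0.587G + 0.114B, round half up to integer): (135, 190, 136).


Gray = 0.299×R + 0.587×G + 0.114×B
Gray = 0.299×135 + 0.587×190 + 0.114×136
Gray = 40.365 + 111.530 + 15.504
Gray = 167.399 → round half up → 167
Gray = 167


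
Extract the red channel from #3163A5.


Color: #3163A5
R = 31 = 49
G = 63 = 99
B = A5 = 165
Red = 49


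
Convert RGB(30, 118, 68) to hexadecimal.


R = 30 → 1E (hex)
G = 118 → 76 (hex)
B = 68 → 44 (hex)
Hex = #1E7644


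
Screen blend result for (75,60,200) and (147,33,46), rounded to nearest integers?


Screen: C = 255 - (255-A)×(255-B)/255, rounded to nearest integer
R: 255 - (255-75)×(255-147)/255 = 255 - 19440/255 ≈ 255 - 76.235 = 178.765 → 179
G: 255 - (255-60)×(255-33)/255 = 255 - 43290/255 ≈ 255 - 169.765 = 85.235 → 85
B: 255 - (255-200)×(255-46)/255 = 255 - 11495/255 ≈ 255 - 45.078 = 209.922 → 210
= RGB(179, 85, 210)


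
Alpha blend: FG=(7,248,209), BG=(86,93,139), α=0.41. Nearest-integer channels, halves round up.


C = α×F + (1-α)×B, with 1-α = 0.59
R: 0.41×7 + 0.59×86 = 2.87 + 50.74 = 53.61 → 54
G: 0.41×248 + 0.59×93 = 101.68 + 54.87 = 156.55 → 157
B: 0.41×209 + 0.59×139 = 85.69 + 82.01 = 167.70 → 168
= RGB(54, 157, 168)


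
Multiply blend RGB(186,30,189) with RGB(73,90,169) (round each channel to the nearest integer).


Multiply: C = A×B/255, rounded to nearest integer
R: 186×73/255 = 13578/255 ≈ 53.247 → 53
G: 30×90/255 = 2700/255 ≈ 10.588 → 11
B: 189×169/255 = 31941/255 ≈ 125.259 → 125
= RGB(53, 11, 125)


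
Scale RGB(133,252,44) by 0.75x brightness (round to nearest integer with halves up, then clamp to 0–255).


Multiply each channel by 0.75, round half up, clamp to [0, 255]
R: 133×0.75 = 99.75 → round → 100
G: 252×0.75 = 189
B: 44×0.75 = 33
= RGB(100, 189, 33)


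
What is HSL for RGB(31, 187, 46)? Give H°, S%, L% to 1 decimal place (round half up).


Normalize: R'=31/255≈0.1216, G'=187/255≈0.7333, B'=46/255≈0.1804
Max=187/255, Min=31/255, Δ=Max-Min=156/255
L = (Max+Min)/2 = (187+31)/510 = 218/510 = 0.42745… → L = 42.7%
L ≤ 0.5 → S = Δ/(Max+Min) = 156/(187+31) = 156/218 = 0.71559… → S = 71.6%
(the 1/255 factors cancel in S and H, so raw channel differences can be used)
Max is G' → H = 60 × ((B-R)/Δ + 2) = 60 × ((46-31)/156 + 2)
  15/156 + 2 = 0.0961… + 2 = 2.0961…
  H = 60 × 2.0961… = 125.769…° → H = 125.8°
= HSL(125.8°, 71.6%, 42.7%)


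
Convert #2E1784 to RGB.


2E → 46 (R)
17 → 23 (G)
84 → 132 (B)
= RGB(46, 23, 132)


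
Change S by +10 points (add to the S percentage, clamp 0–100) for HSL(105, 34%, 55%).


Original S = 34%
Adjustment = +10 percentage points
New S = 34 + (10) = 44
Clamp to [0, 100] → 44
= HSL(105°, 44%, 55%)


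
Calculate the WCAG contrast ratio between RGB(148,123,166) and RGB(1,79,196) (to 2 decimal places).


Linearize each sRGB channel c=v/255: c/12.92 if c ≤ 0.04045 else ((c+0.055)/1.055)^2.4
L = 0.2126×R_lin + 0.7152×G_lin + 0.0722×B_lin
Color 1 (148,123,166):
  R=148: 148/255≈0.5804 > 0.04045 → ((0.5804+0.055)/1.055)^2.4 ≈ 0.29614
  G=123: 123/255≈0.4824 > 0.04045 → ((0.4824+0.055)/1.055)^2.4 ≈ 0.19807
  B=166: 166/255≈0.6510 > 0.04045 → ((0.6510+0.055)/1.055)^2.4 ≈ 0.38133
  L1 = 0.2126×0.29614 + 0.7152×0.19807 + 0.0722×0.38133 ≈ 0.23215
Color 2 (1,79,196):
  R=1: 1/255≈0.0039 ≤ 0.04045 → 0.0039/12.92 ≈ 0.00030
  G=79: 79/255≈0.3098 > 0.04045 → ((0.3098+0.055)/1.055)^2.4 ≈ 0.07819
  B=196: 196/255≈0.7686 > 0.04045 → ((0.7686+0.055)/1.055)^2.4 ≈ 0.55201
  L2 = 0.2126×0.00030 + 0.7152×0.07819 + 0.0722×0.55201 ≈ 0.09584
Lighter = 0.23215, Darker = 0.09584
Ratio = (L_lighter + 0.05) / (L_darker + 0.05)
Ratio = (0.23215 + 0.05) / (0.09584 + 0.05) = 0.28215 / 0.14584 ≈ 1.9347
Ratio ≈ 1.93:1
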